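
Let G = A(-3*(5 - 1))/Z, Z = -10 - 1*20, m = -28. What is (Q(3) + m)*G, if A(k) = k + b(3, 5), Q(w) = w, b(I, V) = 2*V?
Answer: -5/3 ≈ -1.6667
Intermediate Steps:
A(k) = 10 + k (A(k) = k + 2*5 = k + 10 = 10 + k)
Z = -30 (Z = -10 - 20 = -30)
G = 1/15 (G = (10 - 3*(5 - 1))/(-30) = (10 - 3*4)*(-1/30) = (10 - 12)*(-1/30) = -2*(-1/30) = 1/15 ≈ 0.066667)
(Q(3) + m)*G = (3 - 28)*(1/15) = -25*1/15 = -5/3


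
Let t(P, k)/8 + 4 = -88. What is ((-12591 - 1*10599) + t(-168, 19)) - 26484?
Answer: -50410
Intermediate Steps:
t(P, k) = -736 (t(P, k) = -32 + 8*(-88) = -32 - 704 = -736)
((-12591 - 1*10599) + t(-168, 19)) - 26484 = ((-12591 - 1*10599) - 736) - 26484 = ((-12591 - 10599) - 736) - 26484 = (-23190 - 736) - 26484 = -23926 - 26484 = -50410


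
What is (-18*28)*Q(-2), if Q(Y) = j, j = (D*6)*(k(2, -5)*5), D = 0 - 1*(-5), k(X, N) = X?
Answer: -151200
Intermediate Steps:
D = 5 (D = 0 + 5 = 5)
j = 300 (j = (5*6)*(2*5) = 30*10 = 300)
Q(Y) = 300
(-18*28)*Q(-2) = -18*28*300 = -504*300 = -151200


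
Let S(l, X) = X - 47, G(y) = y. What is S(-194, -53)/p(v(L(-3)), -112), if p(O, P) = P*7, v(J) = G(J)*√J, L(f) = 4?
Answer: 25/196 ≈ 0.12755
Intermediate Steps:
S(l, X) = -47 + X
v(J) = J^(3/2) (v(J) = J*√J = J^(3/2))
p(O, P) = 7*P
S(-194, -53)/p(v(L(-3)), -112) = (-47 - 53)/((7*(-112))) = -100/(-784) = -100*(-1/784) = 25/196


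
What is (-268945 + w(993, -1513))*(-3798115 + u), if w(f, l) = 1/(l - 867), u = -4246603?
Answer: 2574668156209259/1190 ≈ 2.1636e+12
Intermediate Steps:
w(f, l) = 1/(-867 + l)
(-268945 + w(993, -1513))*(-3798115 + u) = (-268945 + 1/(-867 - 1513))*(-3798115 - 4246603) = (-268945 + 1/(-2380))*(-8044718) = (-268945 - 1/2380)*(-8044718) = -640089101/2380*(-8044718) = 2574668156209259/1190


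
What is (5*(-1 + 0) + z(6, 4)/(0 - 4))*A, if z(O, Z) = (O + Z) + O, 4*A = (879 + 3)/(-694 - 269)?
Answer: 441/214 ≈ 2.0607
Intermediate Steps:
A = -49/214 (A = ((879 + 3)/(-694 - 269))/4 = (882/(-963))/4 = (882*(-1/963))/4 = (¼)*(-98/107) = -49/214 ≈ -0.22897)
z(O, Z) = Z + 2*O
(5*(-1 + 0) + z(6, 4)/(0 - 4))*A = (5*(-1 + 0) + (4 + 2*6)/(0 - 4))*(-49/214) = (5*(-1) + (4 + 12)/(-4))*(-49/214) = (-5 + 16*(-¼))*(-49/214) = (-5 - 4)*(-49/214) = -9*(-49/214) = 441/214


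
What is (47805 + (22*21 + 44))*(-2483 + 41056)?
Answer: 1863500203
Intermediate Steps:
(47805 + (22*21 + 44))*(-2483 + 41056) = (47805 + (462 + 44))*38573 = (47805 + 506)*38573 = 48311*38573 = 1863500203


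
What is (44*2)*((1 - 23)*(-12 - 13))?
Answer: 48400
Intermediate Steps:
(44*2)*((1 - 23)*(-12 - 13)) = 88*(-22*(-25)) = 88*550 = 48400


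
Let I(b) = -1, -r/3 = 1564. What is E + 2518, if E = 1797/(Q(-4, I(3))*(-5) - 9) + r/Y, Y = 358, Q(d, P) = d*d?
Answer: 39583801/15931 ≈ 2484.7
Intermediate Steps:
r = -4692 (r = -3*1564 = -4692)
Q(d, P) = d²
E = -530457/15931 (E = 1797/((-4)²*(-5) - 9) - 4692/358 = 1797/(16*(-5) - 9) - 4692*1/358 = 1797/(-80 - 9) - 2346/179 = 1797/(-89) - 2346/179 = 1797*(-1/89) - 2346/179 = -1797/89 - 2346/179 = -530457/15931 ≈ -33.297)
E + 2518 = -530457/15931 + 2518 = 39583801/15931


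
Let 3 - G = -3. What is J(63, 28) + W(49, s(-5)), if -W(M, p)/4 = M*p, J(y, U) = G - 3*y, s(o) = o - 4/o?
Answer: 3201/5 ≈ 640.20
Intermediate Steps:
G = 6 (G = 3 - 1*(-3) = 3 + 3 = 6)
J(y, U) = 6 - 3*y
W(M, p) = -4*M*p
J(63, 28) + W(49, s(-5)) = (6 - 3*63) - 4*49*(-5 - 4/(-5)) = (6 - 189) - 4*49*(-5 - 4*(-1/5)) = -183 - 4*49*(-5 + 4/5) = -183 - 4*49*(-21/5) = -183 + 4116/5 = 3201/5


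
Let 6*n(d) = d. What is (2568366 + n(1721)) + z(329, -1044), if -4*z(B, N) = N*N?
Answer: 13777013/6 ≈ 2.2962e+6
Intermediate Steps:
n(d) = d/6
z(B, N) = -N²/4 (z(B, N) = -N*N/4 = -N²/4)
(2568366 + n(1721)) + z(329, -1044) = (2568366 + (⅙)*1721) - ¼*(-1044)² = (2568366 + 1721/6) - ¼*1089936 = 15411917/6 - 272484 = 13777013/6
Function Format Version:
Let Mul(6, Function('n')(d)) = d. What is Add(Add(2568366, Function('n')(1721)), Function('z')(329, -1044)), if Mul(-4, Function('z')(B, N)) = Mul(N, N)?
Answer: Rational(13777013, 6) ≈ 2.2962e+6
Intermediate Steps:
Function('n')(d) = Mul(Rational(1, 6), d)
Function('z')(B, N) = Mul(Rational(-1, 4), Pow(N, 2)) (Function('z')(B, N) = Mul(Rational(-1, 4), Mul(N, N)) = Mul(Rational(-1, 4), Pow(N, 2)))
Add(Add(2568366, Function('n')(1721)), Function('z')(329, -1044)) = Add(Add(2568366, Mul(Rational(1, 6), 1721)), Mul(Rational(-1, 4), Pow(-1044, 2))) = Add(Add(2568366, Rational(1721, 6)), Mul(Rational(-1, 4), 1089936)) = Add(Rational(15411917, 6), -272484) = Rational(13777013, 6)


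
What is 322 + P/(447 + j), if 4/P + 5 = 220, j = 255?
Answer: 24299732/75465 ≈ 322.00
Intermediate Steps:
P = 4/215 (P = 4/(-5 + 220) = 4/215 ≈ 0.018605)
322 + P/(447 + j) = 322 + 4/(215*(447 + 255)) = 322 + (4/215)/702 = 322 + (4/215)*(1/702) = 322 + 2/75465 = 24299732/75465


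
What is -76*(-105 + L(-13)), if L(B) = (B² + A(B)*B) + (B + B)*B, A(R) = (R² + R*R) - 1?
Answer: 302404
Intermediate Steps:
A(R) = -1 + 2*R² (A(R) = (R² + R²) - 1 = 2*R² - 1 = -1 + 2*R²)
L(B) = 3*B² + B*(-1 + 2*B²) (L(B) = (B² + (-1 + 2*B²)*B) + (B + B)*B = (B² + B*(-1 + 2*B²)) + (2*B)*B = (B² + B*(-1 + 2*B²)) + 2*B² = 3*B² + B*(-1 + 2*B²))
-76*(-105 + L(-13)) = -76*(-105 - 13*(-1 + 2*(-13)² + 3*(-13))) = -76*(-105 - 13*(-1 + 2*169 - 39)) = -76*(-105 - 13*(-1 + 338 - 39)) = -76*(-105 - 13*298) = -76*(-105 - 3874) = -76*(-3979) = 302404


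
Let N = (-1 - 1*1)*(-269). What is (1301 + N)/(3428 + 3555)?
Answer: 1839/6983 ≈ 0.26335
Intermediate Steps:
N = 538 (N = (-1 - 1)*(-269) = -2*(-269) = 538)
(1301 + N)/(3428 + 3555) = (1301 + 538)/(3428 + 3555) = 1839/6983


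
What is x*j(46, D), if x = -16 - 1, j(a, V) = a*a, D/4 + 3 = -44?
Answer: -35972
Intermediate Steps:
D = -188 (D = -12 + 4*(-44) = -12 - 176 = -188)
j(a, V) = a²
x = -17
x*j(46, D) = -17*46² = -17*2116 = -35972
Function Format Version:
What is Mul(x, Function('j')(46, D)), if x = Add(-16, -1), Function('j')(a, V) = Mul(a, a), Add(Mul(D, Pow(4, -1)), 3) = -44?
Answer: -35972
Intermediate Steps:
D = -188 (D = Add(-12, Mul(4, -44)) = Add(-12, -176) = -188)
Function('j')(a, V) = Pow(a, 2)
x = -17
Mul(x, Function('j')(46, D)) = Mul(-17, Pow(46, 2)) = Mul(-17, 2116) = -35972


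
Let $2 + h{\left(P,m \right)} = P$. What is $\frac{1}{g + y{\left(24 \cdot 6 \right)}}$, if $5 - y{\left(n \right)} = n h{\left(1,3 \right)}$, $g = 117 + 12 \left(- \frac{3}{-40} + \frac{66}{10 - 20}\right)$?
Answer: $\frac{10}{1877} \approx 0.0053276$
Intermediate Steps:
$h{\left(P,m \right)} = -2 + P$
$g = \frac{387}{10}$ ($g = 117 + 12 \left(\left(-3\right) \left(- \frac{1}{40}\right) + \frac{66}{-10}\right) = 117 + 12 \left(\frac{3}{40} + 66 \left(- \frac{1}{10}\right)\right) = 117 + 12 \left(\frac{3}{40} - \frac{33}{5}\right) = 117 + 12 \left(- \frac{261}{40}\right) = 117 - \frac{783}{10} = \frac{387}{10} \approx 38.7$)
$y{\left(n \right)} = 5 + n$ ($y{\left(n \right)} = 5 - n \left(-2 + 1\right) = 5 - n \left(-1\right) = 5 - - n = 5 + n$)
$\frac{1}{g + y{\left(24 \cdot 6 \right)}} = \frac{1}{\frac{387}{10} + \left(5 + 24 \cdot 6\right)} = \frac{1}{\frac{387}{10} + \left(5 + 144\right)} = \frac{1}{\frac{387}{10} + 149} = \frac{1}{\frac{1877}{10}} = \frac{10}{1877}$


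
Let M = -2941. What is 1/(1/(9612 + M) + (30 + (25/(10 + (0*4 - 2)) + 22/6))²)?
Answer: 3842496/5201305895 ≈ 0.00073876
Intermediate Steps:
1/(1/(9612 + M) + (30 + (25/(10 + (0*4 - 2)) + 22/6))²) = 1/(1/(9612 - 2941) + (30 + (25/(10 + (0*4 - 2)) + 22/6))²) = 1/(1/6671 + (30 + (25/(10 + (0 - 2)) + 22*(⅙)))²) = 1/(1/6671 + (30 + (25/(10 - 2) + 11/3))²) = 1/(1/6671 + (30 + (25/8 + 11/3))²) = 1/(1/6671 + (30 + 163/24)²) = 1/(1/6671 + (883/24)²) = 1/(1/6671 + 779689/576) = 1/(5201305895/3842496) = 3842496/5201305895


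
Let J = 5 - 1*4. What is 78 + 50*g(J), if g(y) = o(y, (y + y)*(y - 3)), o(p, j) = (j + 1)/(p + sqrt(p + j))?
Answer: 6*(12*I + 13*sqrt(3))/(sqrt(3) - I) ≈ 40.5 + 64.952*I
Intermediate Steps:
J = 1 (J = 5 - 4 = 1)
o(p, j) = (1 + j)/(p + sqrt(j + p))
g(y) = (1 + 2*y*(-3 + y))/(y + sqrt(y + 2*y*(-3 + y))) (g(y) = (1 + (y + y)*(y - 3))/(y + sqrt((y + y)*(y - 3) + y)) = (1 + (2*y)*(-3 + y))/(y + sqrt((2*y)*(-3 + y) + y)) = (1 + 2*y*(-3 + y))/(y + sqrt(2*y*(-3 + y) + y)) = (1 + 2*y*(-3 + y))/(y + sqrt(y + 2*y*(-3 + y))))
78 + 50*g(J) = 78 + 50*((1 + 2*1*(-3 + 1))/(1 + sqrt(1*(-5 + 2*1)))) = 78 + 50*((1 + 2*1*(-2))/(1 + sqrt(1*(-5 + 2)))) = 78 + 50*((1 - 4)/(1 + sqrt(1*(-3)))) = 78 + 50*(-3/(1 + sqrt(-3))) = 78 + 50*(-3/(1 + I*sqrt(3))) = 78 - 150/(1 + I*sqrt(3))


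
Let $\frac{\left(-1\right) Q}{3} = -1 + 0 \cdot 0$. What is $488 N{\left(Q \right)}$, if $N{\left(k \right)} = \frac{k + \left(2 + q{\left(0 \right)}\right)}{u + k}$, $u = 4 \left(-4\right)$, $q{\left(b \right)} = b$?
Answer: $- \frac{2440}{13} \approx -187.69$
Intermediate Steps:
$Q = 3$ ($Q = - 3 \left(-1 + 0 \cdot 0\right) = - 3 \left(-1 + 0\right) = \left(-3\right) \left(-1\right) = 3$)
$u = -16$
$N{\left(k \right)} = \frac{2 + k}{-16 + k}$ ($N{\left(k \right)} = \frac{k + \left(2 + 0\right)}{-16 + k} = \frac{k + 2}{-16 + k} = \frac{2 + k}{-16 + k}$)
$488 N{\left(Q \right)} = 488 \frac{2 + 3}{-16 + 3} = 488 \frac{1}{-13} \cdot 5 = 488 \left(\left(- \frac{1}{13}\right) 5\right) = 488 \left(- \frac{5}{13}\right) = - \frac{2440}{13}$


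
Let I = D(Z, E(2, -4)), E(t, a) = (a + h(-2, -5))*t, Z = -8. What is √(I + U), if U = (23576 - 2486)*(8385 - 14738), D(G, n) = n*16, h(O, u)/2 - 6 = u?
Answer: I*√133984834 ≈ 11575.0*I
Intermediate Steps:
h(O, u) = 12 + 2*u
E(t, a) = t*(2 + a) (E(t, a) = (a + (12 + 2*(-5)))*t = (a + (12 - 10))*t = (a + 2)*t = (2 + a)*t = t*(2 + a))
D(G, n) = 16*n
U = -133984770 (U = 21090*(-6353) = -133984770)
I = -64 (I = 16*(2*(2 - 4)) = 16*(2*(-2)) = 16*(-4) = -64)
√(I + U) = √(-64 - 133984770) = √(-133984834) = I*√133984834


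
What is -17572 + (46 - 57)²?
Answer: -17451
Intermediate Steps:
-17572 + (46 - 57)² = -17572 + (-11)² = -17572 + 121 = -17451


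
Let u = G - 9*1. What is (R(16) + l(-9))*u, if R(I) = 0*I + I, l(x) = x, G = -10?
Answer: -133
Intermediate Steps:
u = -19 (u = -10 - 9*1 = -10 - 9 = -19)
R(I) = I (R(I) = 0 + I = I)
(R(16) + l(-9))*u = (16 - 9)*(-19) = 7*(-19) = -133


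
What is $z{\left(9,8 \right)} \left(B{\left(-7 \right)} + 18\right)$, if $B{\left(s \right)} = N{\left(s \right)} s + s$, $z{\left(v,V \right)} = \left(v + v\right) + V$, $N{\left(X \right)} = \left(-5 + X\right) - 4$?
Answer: $3198$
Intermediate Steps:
$N{\left(X \right)} = -9 + X$
$z{\left(v,V \right)} = V + 2 v$ ($z{\left(v,V \right)} = 2 v + V = V + 2 v$)
$B{\left(s \right)} = s + s \left(-9 + s\right)$ ($B{\left(s \right)} = \left(-9 + s\right) s + s = s \left(-9 + s\right) + s = s + s \left(-9 + s\right)$)
$z{\left(9,8 \right)} \left(B{\left(-7 \right)} + 18\right) = \left(8 + 2 \cdot 9\right) \left(- 7 \left(-8 - 7\right) + 18\right) = \left(8 + 18\right) \left(\left(-7\right) \left(-15\right) + 18\right) = 26 \left(105 + 18\right) = 26 \cdot 123 = 3198$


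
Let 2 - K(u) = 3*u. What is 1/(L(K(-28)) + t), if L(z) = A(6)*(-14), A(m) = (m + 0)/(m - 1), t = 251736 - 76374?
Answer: 5/876726 ≈ 5.7030e-6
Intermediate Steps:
K(u) = 2 - 3*u
t = 175362
A(m) = m/(-1 + m)
L(z) = -84/5 (L(z) = (6/(-1 + 6))*(-14) = (6/5)*(-14) = -84/5)
1/(L(K(-28)) + t) = 1/(-84/5 + 175362) = 1/(876726/5) = 5/876726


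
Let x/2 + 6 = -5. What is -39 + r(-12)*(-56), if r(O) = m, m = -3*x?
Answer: -3735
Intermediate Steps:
x = -22 (x = -12 + 2*(-5) = -12 - 10 = -22)
m = 66 (m = -3*(-22) = 66)
r(O) = 66
-39 + r(-12)*(-56) = -39 + 66*(-56) = -39 - 3696 = -3735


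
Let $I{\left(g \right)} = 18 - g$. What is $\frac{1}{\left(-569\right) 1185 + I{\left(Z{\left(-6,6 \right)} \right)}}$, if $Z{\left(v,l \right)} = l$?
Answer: $- \frac{1}{674253} \approx -1.4831 \cdot 10^{-6}$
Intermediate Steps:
$\frac{1}{\left(-569\right) 1185 + I{\left(Z{\left(-6,6 \right)} \right)}} = \frac{1}{\left(-569\right) 1185 + \left(18 - 6\right)} = \frac{1}{-674265 + \left(18 - 6\right)} = \frac{1}{-674265 + 12} = \frac{1}{-674253} = - \frac{1}{674253}$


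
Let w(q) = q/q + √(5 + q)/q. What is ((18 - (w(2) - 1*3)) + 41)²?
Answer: (122 - √7)²/4 ≈ 3561.4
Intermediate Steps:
w(q) = 1 + √(5 + q)/q
((18 - (w(2) - 1*3)) + 41)² = ((18 - ((2 + √(5 + 2))/2 - 1*3)) + 41)² = ((18 - ((2 + √7)/2 - 3)) + 41)² = ((18 - ((1 + √7/2) - 3)) + 41)² = ((18 - (-2 + √7/2)) + 41)² = ((18 + (2 - √7/2)) + 41)² = ((20 - √7/2) + 41)² = (61 - √7/2)²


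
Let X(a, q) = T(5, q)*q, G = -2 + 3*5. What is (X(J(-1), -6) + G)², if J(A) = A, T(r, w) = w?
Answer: 2401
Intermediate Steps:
G = 13 (G = -2 + 15 = 13)
X(a, q) = q² (X(a, q) = q*q = q²)
(X(J(-1), -6) + G)² = ((-6)² + 13)² = (36 + 13)² = 49² = 2401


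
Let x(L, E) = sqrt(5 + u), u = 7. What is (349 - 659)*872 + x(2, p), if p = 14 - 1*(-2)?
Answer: -270320 + 2*sqrt(3) ≈ -2.7032e+5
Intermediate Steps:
p = 16 (p = 14 + 2 = 16)
x(L, E) = 2*sqrt(3) (x(L, E) = sqrt(5 + 7) = sqrt(12) = 2*sqrt(3))
(349 - 659)*872 + x(2, p) = (349 - 659)*872 + 2*sqrt(3) = -310*872 + 2*sqrt(3) = -270320 + 2*sqrt(3)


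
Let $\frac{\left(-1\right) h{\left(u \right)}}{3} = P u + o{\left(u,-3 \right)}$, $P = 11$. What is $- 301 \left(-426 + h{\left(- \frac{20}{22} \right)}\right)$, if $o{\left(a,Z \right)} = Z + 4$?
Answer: $120099$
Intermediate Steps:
$o{\left(a,Z \right)} = 4 + Z$
$h{\left(u \right)} = -3 - 33 u$ ($h{\left(u \right)} = - 3 \left(11 u + \left(4 - 3\right)\right) = - 3 \left(11 u + 1\right) = - 3 \left(1 + 11 u\right) = -3 - 33 u$)
$- 301 \left(-426 + h{\left(- \frac{20}{22} \right)}\right) = - 301 \left(-426 - \left(3 + 33 \left(- \frac{20}{22}\right)\right)\right) = - 301 \left(-426 - \left(3 + 33 \left(\left(-20\right) \frac{1}{22}\right)\right)\right) = - 301 \left(-426 - -27\right) = - 301 \left(-426 + \left(-3 + 30\right)\right) = - 301 \left(-426 + 27\right) = \left(-301\right) \left(-399\right) = 120099$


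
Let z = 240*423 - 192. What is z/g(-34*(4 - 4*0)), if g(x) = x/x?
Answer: 101328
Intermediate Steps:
g(x) = 1
z = 101328 (z = 101520 - 192 = 101328)
z/g(-34*(4 - 4*0)) = 101328/1 = 101328*1 = 101328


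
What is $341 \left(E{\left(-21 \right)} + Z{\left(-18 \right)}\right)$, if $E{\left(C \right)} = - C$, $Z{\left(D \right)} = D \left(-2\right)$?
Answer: $19437$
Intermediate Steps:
$Z{\left(D \right)} = - 2 D$
$341 \left(E{\left(-21 \right)} + Z{\left(-18 \right)}\right) = 341 \left(\left(-1\right) \left(-21\right) - -36\right) = 341 \left(21 + 36\right) = 341 \cdot 57 = 19437$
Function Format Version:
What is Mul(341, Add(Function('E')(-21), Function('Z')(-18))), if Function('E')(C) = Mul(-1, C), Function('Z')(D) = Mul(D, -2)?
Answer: 19437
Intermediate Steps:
Function('Z')(D) = Mul(-2, D)
Mul(341, Add(Function('E')(-21), Function('Z')(-18))) = Mul(341, Add(Mul(-1, -21), Mul(-2, -18))) = Mul(341, Add(21, 36)) = Mul(341, 57) = 19437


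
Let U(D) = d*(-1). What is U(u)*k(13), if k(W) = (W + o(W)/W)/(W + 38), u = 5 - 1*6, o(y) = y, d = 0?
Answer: 0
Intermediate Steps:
u = -1 (u = 5 - 6 = -1)
U(D) = 0 (U(D) = 0*(-1) = 0)
k(W) = (1 + W)/(38 + W) (k(W) = (W + W/W)/(W + 38) = (W + 1)/(38 + W) = (1 + W)/(38 + W))
U(u)*k(13) = 0*((1 + 13)/(38 + 13)) = 0*(14/51) = 0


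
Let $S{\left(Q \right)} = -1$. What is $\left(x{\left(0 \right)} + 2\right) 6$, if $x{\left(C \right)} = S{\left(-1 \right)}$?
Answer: $6$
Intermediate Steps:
$x{\left(C \right)} = -1$
$\left(x{\left(0 \right)} + 2\right) 6 = \left(-1 + 2\right) 6 = 1 \cdot 6 = 6$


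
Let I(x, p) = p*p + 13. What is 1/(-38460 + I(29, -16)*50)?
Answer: -1/25010 ≈ -3.9984e-5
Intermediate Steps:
I(x, p) = 13 + p**2 (I(x, p) = p**2 + 13 = 13 + p**2)
1/(-38460 + I(29, -16)*50) = 1/(-38460 + (13 + (-16)**2)*50) = 1/(-38460 + (13 + 256)*50) = 1/(-38460 + 269*50) = 1/(-38460 + 13450) = 1/(-25010) = -1/25010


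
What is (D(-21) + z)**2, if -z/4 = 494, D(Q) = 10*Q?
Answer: 4778596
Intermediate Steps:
z = -1976 (z = -4*494 = -1976)
(D(-21) + z)**2 = (10*(-21) - 1976)**2 = (-210 - 1976)**2 = (-2186)**2 = 4778596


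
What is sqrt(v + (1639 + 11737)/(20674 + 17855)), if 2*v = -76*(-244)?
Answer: 38*sqrt(1059145086)/12843 ≈ 96.293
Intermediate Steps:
v = 9272 (v = (-76*(-244))/2 = (1/2)*18544 = 9272)
sqrt(v + (1639 + 11737)/(20674 + 17855)) = sqrt(9272 + (1639 + 11737)/(20674 + 17855)) = sqrt(9272 + 13376/38529) = sqrt(357254264/38529) = 38*sqrt(1059145086)/12843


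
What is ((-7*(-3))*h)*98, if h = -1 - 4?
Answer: -10290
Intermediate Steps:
h = -5
((-7*(-3))*h)*98 = (-7*(-3)*(-5))*98 = (21*(-5))*98 = -105*98 = -10290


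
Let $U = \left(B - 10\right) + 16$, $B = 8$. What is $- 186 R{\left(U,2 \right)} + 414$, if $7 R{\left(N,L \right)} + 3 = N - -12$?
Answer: $- \frac{1380}{7} \approx -197.14$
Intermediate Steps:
$U = 14$ ($U = \left(8 - 10\right) + 16 = -2 + 16 = 14$)
$R{\left(N,L \right)} = \frac{9}{7} + \frac{N}{7}$ ($R{\left(N,L \right)} = - \frac{3}{7} + \frac{N - -12}{7} = - \frac{3}{7} + \frac{N + 12}{7} = - \frac{3}{7} + \frac{12 + N}{7} = - \frac{3}{7} + \left(\frac{12}{7} + \frac{N}{7}\right) = \frac{9}{7} + \frac{N}{7}$)
$- 186 R{\left(U,2 \right)} + 414 = - 186 \left(\frac{9}{7} + \frac{1}{7} \cdot 14\right) + 414 = - 186 \left(\frac{9}{7} + 2\right) + 414 = \left(-186\right) \frac{23}{7} + 414 = - \frac{4278}{7} + 414 = - \frac{1380}{7}$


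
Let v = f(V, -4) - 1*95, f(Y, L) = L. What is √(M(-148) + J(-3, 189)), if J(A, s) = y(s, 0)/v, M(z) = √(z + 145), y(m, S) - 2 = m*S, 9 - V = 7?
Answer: √(-22 + 1089*I*√3)/33 ≈ 0.92519 + 0.93605*I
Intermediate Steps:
V = 2 (V = 9 - 1*7 = 9 - 7 = 2)
y(m, S) = 2 + S*m (y(m, S) = 2 + m*S = 2 + S*m)
M(z) = √(145 + z)
v = -99 (v = -4 - 1*95 = -4 - 95 = -99)
J(A, s) = -2/99 (J(A, s) = (2 + 0*s)/(-99) = (2 + 0)*(-1/99) = 2*(-1/99) = -2/99)
√(M(-148) + J(-3, 189)) = √(√(145 - 148) - 2/99) = √(√(-3) - 2/99) = √(I*√3 - 2/99) = √(-2/99 + I*√3)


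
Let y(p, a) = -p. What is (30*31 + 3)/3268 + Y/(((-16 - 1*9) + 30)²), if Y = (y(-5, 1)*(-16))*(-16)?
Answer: 841273/16340 ≈ 51.485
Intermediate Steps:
Y = 1280 (Y = (-1*(-5)*(-16))*(-16) = (5*(-16))*(-16) = -80*(-16) = 1280)
(30*31 + 3)/3268 + Y/(((-16 - 1*9) + 30)²) = (30*31 + 3)/3268 + 1280/(((-16 - 1*9) + 30)²) = (930 + 3)*(1/3268) + 1280/(((-16 - 9) + 30)²) = 933*(1/3268) + 1280/((-25 + 30)²) = 933/3268 + 1280/(5²) = 933/3268 + 1280/25 = 933/3268 + 1280*(1/25) = 933/3268 + 256/5 = 841273/16340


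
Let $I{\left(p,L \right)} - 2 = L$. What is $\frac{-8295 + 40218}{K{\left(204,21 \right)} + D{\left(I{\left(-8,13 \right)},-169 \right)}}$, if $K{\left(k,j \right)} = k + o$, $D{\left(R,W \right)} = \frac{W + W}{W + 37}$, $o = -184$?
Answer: $\frac{2106918}{1489} \approx 1415.0$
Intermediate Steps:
$I{\left(p,L \right)} = 2 + L$
$D{\left(R,W \right)} = \frac{2 W}{37 + W}$
$K{\left(k,j \right)} = -184 + k$ ($K{\left(k,j \right)} = k - 184 = -184 + k$)
$\frac{-8295 + 40218}{K{\left(204,21 \right)} + D{\left(I{\left(-8,13 \right)},-169 \right)}} = \frac{-8295 + 40218}{\left(-184 + 204\right) + 2 \left(-169\right) \frac{1}{37 - 169}} = \frac{31923}{20 + 2 \left(-169\right) \frac{1}{-132}} = \frac{31923}{20 + 2 \left(-169\right) \left(- \frac{1}{132}\right)} = \frac{31923}{20 + \frac{169}{66}} = \frac{31923}{\frac{1489}{66}} = 31923 \cdot \frac{66}{1489} = \frac{2106918}{1489}$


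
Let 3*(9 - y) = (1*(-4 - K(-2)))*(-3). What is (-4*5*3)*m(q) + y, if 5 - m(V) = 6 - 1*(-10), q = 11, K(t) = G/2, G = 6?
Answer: 662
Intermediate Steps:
K(t) = 3 (K(t) = 6/2 = 6*(1/2) = 3)
y = 2 (y = 9 - 1*(-4 - 1*3)*(-3)/3 = 9 - 1*(-4 - 3)*(-3)/3 = 9 - 1*(-7)*(-3)/3 = 9 - (-7)*(-3)/3 = 9 - 1/3*21 = 9 - 7 = 2)
m(V) = -11 (m(V) = 5 - (6 - 1*(-10)) = 5 - (6 + 10) = 5 - 1*16 = 5 - 16 = -11)
(-4*5*3)*m(q) + y = (-4*5*3)*(-11) + 2 = -20*3*(-11) + 2 = -60*(-11) + 2 = 660 + 2 = 662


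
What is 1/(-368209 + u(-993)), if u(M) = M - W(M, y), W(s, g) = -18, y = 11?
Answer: -1/369184 ≈ -2.7087e-6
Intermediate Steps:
u(M) = 18 + M (u(M) = M - 1*(-18) = M + 18 = 18 + M)
1/(-368209 + u(-993)) = 1/(-368209 + (18 - 993)) = 1/(-368209 - 975) = 1/(-369184) = -1/369184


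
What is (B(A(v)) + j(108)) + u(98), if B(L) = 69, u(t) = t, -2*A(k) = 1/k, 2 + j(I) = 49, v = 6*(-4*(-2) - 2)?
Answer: 214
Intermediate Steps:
v = 36 (v = 6*(8 - 2) = 6*6 = 36)
j(I) = 47 (j(I) = -2 + 49 = 47)
A(k) = -1/(2*k)
(B(A(v)) + j(108)) + u(98) = (69 + 47) + 98 = 116 + 98 = 214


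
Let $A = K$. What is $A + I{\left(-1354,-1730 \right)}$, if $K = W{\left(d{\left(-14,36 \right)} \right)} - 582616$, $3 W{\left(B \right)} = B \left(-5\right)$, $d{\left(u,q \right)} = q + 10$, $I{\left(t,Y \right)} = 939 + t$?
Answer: $- \frac{1749323}{3} \approx -5.8311 \cdot 10^{5}$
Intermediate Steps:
$d{\left(u,q \right)} = 10 + q$
$W{\left(B \right)} = - \frac{5 B}{3}$ ($W{\left(B \right)} = \frac{B \left(-5\right)}{3} = \frac{\left(-5\right) B}{3} = - \frac{5 B}{3}$)
$K = - \frac{1748078}{3}$ ($K = - \frac{5 \left(10 + 36\right)}{3} - 582616 = \left(- \frac{5}{3}\right) 46 - 582616 = - \frac{230}{3} - 582616 = - \frac{1748078}{3} \approx -5.8269 \cdot 10^{5}$)
$A = - \frac{1748078}{3} \approx -5.8269 \cdot 10^{5}$
$A + I{\left(-1354,-1730 \right)} = - \frac{1748078}{3} + \left(939 - 1354\right) = - \frac{1748078}{3} - 415 = - \frac{1749323}{3}$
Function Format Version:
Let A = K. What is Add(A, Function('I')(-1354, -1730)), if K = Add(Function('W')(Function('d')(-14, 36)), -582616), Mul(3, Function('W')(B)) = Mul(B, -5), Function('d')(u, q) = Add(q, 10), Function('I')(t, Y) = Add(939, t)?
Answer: Rational(-1749323, 3) ≈ -5.8311e+5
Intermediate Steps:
Function('d')(u, q) = Add(10, q)
Function('W')(B) = Mul(Rational(-5, 3), B) (Function('W')(B) = Mul(Rational(1, 3), Mul(B, -5)) = Mul(Rational(1, 3), Mul(-5, B)) = Mul(Rational(-5, 3), B))
K = Rational(-1748078, 3) (K = Add(Mul(Rational(-5, 3), Add(10, 36)), -582616) = Add(Mul(Rational(-5, 3), 46), -582616) = Add(Rational(-230, 3), -582616) = Rational(-1748078, 3) ≈ -5.8269e+5)
A = Rational(-1748078, 3) ≈ -5.8269e+5
Add(A, Function('I')(-1354, -1730)) = Add(Rational(-1748078, 3), Add(939, -1354)) = Add(Rational(-1748078, 3), -415) = Rational(-1749323, 3)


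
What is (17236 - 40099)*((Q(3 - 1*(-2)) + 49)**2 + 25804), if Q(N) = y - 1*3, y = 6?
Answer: -651778404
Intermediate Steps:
Q(N) = 3 (Q(N) = 6 - 1*3 = 6 - 3 = 3)
(17236 - 40099)*((Q(3 - 1*(-2)) + 49)**2 + 25804) = (17236 - 40099)*((3 + 49)**2 + 25804) = -22863*(52**2 + 25804) = -22863*(2704 + 25804) = -22863*28508 = -651778404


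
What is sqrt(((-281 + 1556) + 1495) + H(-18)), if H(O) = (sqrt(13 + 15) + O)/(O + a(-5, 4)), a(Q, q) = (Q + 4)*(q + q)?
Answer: sqrt(468247 - 13*sqrt(7))/13 ≈ 52.635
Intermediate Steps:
a(Q, q) = 2*q*(4 + Q) (a(Q, q) = (4 + Q)*(2*q) = 2*q*(4 + Q))
H(O) = (O + 2*sqrt(7))/(-8 + O) (H(O) = (sqrt(13 + 15) + O)/(O + 2*4*(4 - 5)) = (sqrt(28) + O)/(O + 2*4*(-1)) = (2*sqrt(7) + O)/(O - 8) = (O + 2*sqrt(7))/(-8 + O))
sqrt(((-281 + 1556) + 1495) + H(-18)) = sqrt(((-281 + 1556) + 1495) + (-18 + 2*sqrt(7))/(-8 - 18)) = sqrt((1275 + 1495) + (-18 + 2*sqrt(7))/(-26)) = sqrt(2770 - (-18 + 2*sqrt(7))/26) = sqrt(2770 + (9/13 - sqrt(7)/13)) = sqrt(36019/13 - sqrt(7)/13)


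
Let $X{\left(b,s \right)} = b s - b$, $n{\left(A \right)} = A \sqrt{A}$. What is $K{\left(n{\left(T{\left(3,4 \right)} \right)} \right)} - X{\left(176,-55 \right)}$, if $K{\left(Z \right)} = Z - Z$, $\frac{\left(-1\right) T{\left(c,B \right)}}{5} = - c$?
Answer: $9856$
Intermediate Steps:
$T{\left(c,B \right)} = 5 c$ ($T{\left(c,B \right)} = - 5 \left(- c\right) = 5 c$)
$n{\left(A \right)} = A^{\frac{3}{2}}$
$K{\left(Z \right)} = 0$
$X{\left(b,s \right)} = - b + b s$
$K{\left(n{\left(T{\left(3,4 \right)} \right)} \right)} - X{\left(176,-55 \right)} = 0 - 176 \left(-1 - 55\right) = 0 - 176 \left(-56\right) = 0 - -9856 = 0 + 9856 = 9856$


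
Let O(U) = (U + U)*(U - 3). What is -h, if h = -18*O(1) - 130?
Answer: 58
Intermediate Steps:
O(U) = 2*U*(-3 + U) (O(U) = (2*U)*(-3 + U) = 2*U*(-3 + U))
h = -58 (h = -36*(-3 + 1) - 130 = -36*(-2) - 130 = -18*(-4) - 130 = 72 - 130 = -58)
-h = -1*(-58) = 58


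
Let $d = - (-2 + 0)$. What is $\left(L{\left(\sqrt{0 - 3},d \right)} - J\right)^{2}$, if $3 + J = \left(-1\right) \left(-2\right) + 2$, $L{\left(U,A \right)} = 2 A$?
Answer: $9$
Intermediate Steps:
$d = 2$ ($d = \left(-1\right) \left(-2\right) = 2$)
$J = 1$ ($J = -3 + \left(\left(-1\right) \left(-2\right) + 2\right) = -3 + \left(2 + 2\right) = -3 + 4 = 1$)
$\left(L{\left(\sqrt{0 - 3},d \right)} - J\right)^{2} = \left(2 \cdot 2 - 1\right)^{2} = \left(4 - 1\right)^{2} = 3^{2} = 9$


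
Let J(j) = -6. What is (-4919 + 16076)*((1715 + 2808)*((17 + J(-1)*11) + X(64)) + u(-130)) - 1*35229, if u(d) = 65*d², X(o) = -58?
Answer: 6856376394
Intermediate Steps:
(-4919 + 16076)*((1715 + 2808)*((17 + J(-1)*11) + X(64)) + u(-130)) - 1*35229 = (-4919 + 16076)*((1715 + 2808)*((17 - 6*11) - 58) + 65*(-130)²) - 1*35229 = 11157*(4523*((17 - 66) - 58) + 65*16900) - 35229 = 11157*(4523*(-49 - 58) + 1098500) - 35229 = 11157*(4523*(-107) + 1098500) - 35229 = 11157*(-483961 + 1098500) - 35229 = 11157*614539 - 35229 = 6856411623 - 35229 = 6856376394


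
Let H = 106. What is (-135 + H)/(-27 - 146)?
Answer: 29/173 ≈ 0.16763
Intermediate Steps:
(-135 + H)/(-27 - 146) = (-135 + 106)/(-27 - 146) = -29/(-173) = -29*(-1/173) = 29/173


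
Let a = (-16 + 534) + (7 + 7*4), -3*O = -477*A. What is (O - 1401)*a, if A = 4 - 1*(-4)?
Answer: -71337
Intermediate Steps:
A = 8 (A = 4 + 4 = 8)
O = 1272 (O = -(-159)*8 = -⅓*(-3816) = 1272)
a = 553 (a = 518 + (7 + 28) = 518 + 35 = 553)
(O - 1401)*a = (1272 - 1401)*553 = -129*553 = -71337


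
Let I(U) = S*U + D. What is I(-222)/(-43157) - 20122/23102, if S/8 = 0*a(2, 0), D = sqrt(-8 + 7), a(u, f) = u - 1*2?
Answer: -10061/11551 - I/43157 ≈ -0.87101 - 2.3171e-5*I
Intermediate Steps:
a(u, f) = -2 + u (a(u, f) = u - 2 = -2 + u)
D = I (D = sqrt(-1) = I ≈ 1.0*I)
S = 0 (S = 8*(0*(-2 + 2)) = 8*(0*0) = 8*0 = 0)
I(U) = I (I(U) = 0*U + I = 0 + I = I)
I(-222)/(-43157) - 20122/23102 = I/(-43157) - 20122/23102 = I*(-1/43157) - 20122*1/23102 = -I/43157 - 10061/11551 = -10061/11551 - I/43157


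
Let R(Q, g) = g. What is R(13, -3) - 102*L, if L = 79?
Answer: -8061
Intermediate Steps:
R(13, -3) - 102*L = -3 - 102*79 = -3 - 8058 = -8061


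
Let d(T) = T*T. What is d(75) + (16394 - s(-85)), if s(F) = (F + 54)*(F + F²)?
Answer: 243359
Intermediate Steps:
s(F) = (54 + F)*(F + F²)
d(T) = T²
d(75) + (16394 - s(-85)) = 75² + (16394 - (-85)*(54 + (-85)² + 55*(-85))) = 5625 + (16394 - (-85)*(54 + 7225 - 4675)) = 5625 + (16394 - (-85)*2604) = 5625 + (16394 - 1*(-221340)) = 5625 + (16394 + 221340) = 5625 + 237734 = 243359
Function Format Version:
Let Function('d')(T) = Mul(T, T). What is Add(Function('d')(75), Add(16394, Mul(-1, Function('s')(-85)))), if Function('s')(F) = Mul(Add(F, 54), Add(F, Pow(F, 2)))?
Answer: 243359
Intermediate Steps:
Function('s')(F) = Mul(Add(54, F), Add(F, Pow(F, 2)))
Function('d')(T) = Pow(T, 2)
Add(Function('d')(75), Add(16394, Mul(-1, Function('s')(-85)))) = Add(Pow(75, 2), Add(16394, Mul(-1, Mul(-85, Add(54, Pow(-85, 2), Mul(55, -85)))))) = Add(5625, Add(16394, Mul(-1, Mul(-85, Add(54, 7225, -4675))))) = Add(5625, Add(16394, Mul(-1, Mul(-85, 2604)))) = Add(5625, Add(16394, Mul(-1, -221340))) = Add(5625, Add(16394, 221340)) = Add(5625, 237734) = 243359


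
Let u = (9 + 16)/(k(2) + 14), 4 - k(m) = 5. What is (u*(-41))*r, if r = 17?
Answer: -17425/13 ≈ -1340.4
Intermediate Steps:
k(m) = -1 (k(m) = 4 - 1*5 = 4 - 5 = -1)
u = 25/13 (u = (9 + 16)/(-1 + 14) = 25/13 ≈ 1.9231)
(u*(-41))*r = ((25/13)*(-41))*17 = -1025/13*17 = -17425/13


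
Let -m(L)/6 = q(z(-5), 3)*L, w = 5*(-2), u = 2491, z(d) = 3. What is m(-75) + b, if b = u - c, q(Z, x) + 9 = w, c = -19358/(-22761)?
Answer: -137928257/22761 ≈ -6059.9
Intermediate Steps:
c = 19358/22761 (c = -19358*(-1/22761) = 19358/22761 ≈ 0.85049)
w = -10
q(Z, x) = -19 (q(Z, x) = -9 - 10 = -19)
m(L) = 114*L (m(L) = -(-114)*L = 114*L)
b = 56678293/22761 (b = 2491 - 1*19358/22761 = 2491 - 19358/22761 = 56678293/22761 ≈ 2490.1)
m(-75) + b = 114*(-75) + 56678293/22761 = -8550 + 56678293/22761 = -137928257/22761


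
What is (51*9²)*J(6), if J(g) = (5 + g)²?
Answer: 499851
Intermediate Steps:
(51*9²)*J(6) = (51*9²)*(5 + 6)² = (51*81)*11² = 4131*121 = 499851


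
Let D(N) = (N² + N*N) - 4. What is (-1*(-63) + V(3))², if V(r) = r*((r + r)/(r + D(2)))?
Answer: 210681/49 ≈ 4299.6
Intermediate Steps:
D(N) = -4 + 2*N² (D(N) = (N² + N²) - 4 = 2*N² - 4 = -4 + 2*N²)
V(r) = 2*r²/(4 + r) (V(r) = r*((r + r)/(r + (-4 + 2*2²))) = r*((2*r)/(r + (-4 + 2*4))) = r*((2*r)/(r + (-4 + 8))) = r*((2*r)/(r + 4)) = r*((2*r)/(4 + r)) = r*(2*r/(4 + r)) = 2*r²/(4 + r))
(-1*(-63) + V(3))² = (-1*(-63) + 2*3²/(4 + 3))² = (63 + 2*9/7)² = (63 + 2*9*(⅐))² = (63 + 18/7)² = (459/7)² = 210681/49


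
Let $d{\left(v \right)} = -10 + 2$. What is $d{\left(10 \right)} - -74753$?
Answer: $74745$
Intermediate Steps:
$d{\left(v \right)} = -8$
$d{\left(10 \right)} - -74753 = -8 - -74753 = -8 + 74753 = 74745$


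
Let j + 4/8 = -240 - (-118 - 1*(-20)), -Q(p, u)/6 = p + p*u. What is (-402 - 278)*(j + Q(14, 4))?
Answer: 382500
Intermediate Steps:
Q(p, u) = -6*p - 6*p*u (Q(p, u) = -6*(p + p*u) = -6*p - 6*p*u)
j = -285/2 (j = -½ + (-240 - (-118 - 1*(-20))) = -½ + (-240 - (-118 + 20)) = -½ + (-240 - 1*(-98)) = -½ + (-240 + 98) = -½ - 142 = -285/2 ≈ -142.50)
(-402 - 278)*(j + Q(14, 4)) = (-402 - 278)*(-285/2 - 6*14*(1 + 4)) = -680*(-285/2 - 6*14*5) = -680*(-285/2 - 420) = -680*(-1125/2) = 382500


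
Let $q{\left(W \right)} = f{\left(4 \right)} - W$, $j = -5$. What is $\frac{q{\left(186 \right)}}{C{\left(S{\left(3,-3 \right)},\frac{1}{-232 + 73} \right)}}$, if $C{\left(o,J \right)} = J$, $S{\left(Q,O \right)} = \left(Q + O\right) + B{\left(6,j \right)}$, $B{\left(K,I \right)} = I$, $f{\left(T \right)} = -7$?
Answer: $30687$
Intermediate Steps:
$S{\left(Q,O \right)} = -5 + O + Q$ ($S{\left(Q,O \right)} = \left(Q + O\right) - 5 = \left(O + Q\right) - 5 = -5 + O + Q$)
$q{\left(W \right)} = -7 - W$
$\frac{q{\left(186 \right)}}{C{\left(S{\left(3,-3 \right)},\frac{1}{-232 + 73} \right)}} = \frac{-7 - 186}{\frac{1}{-232 + 73}} = \frac{-7 - 186}{\frac{1}{-159}} = - \frac{193}{- \frac{1}{159}} = \left(-193\right) \left(-159\right) = 30687$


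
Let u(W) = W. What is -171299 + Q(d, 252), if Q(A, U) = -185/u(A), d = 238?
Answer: -40769347/238 ≈ -1.7130e+5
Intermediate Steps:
Q(A, U) = -185/A
-171299 + Q(d, 252) = -171299 - 185/238 = -40769347/238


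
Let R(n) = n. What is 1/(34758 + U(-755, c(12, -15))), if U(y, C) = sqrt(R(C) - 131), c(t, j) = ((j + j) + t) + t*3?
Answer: 34758/1208118677 - I*sqrt(113)/1208118677 ≈ 2.877e-5 - 8.7989e-9*I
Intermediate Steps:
c(t, j) = 2*j + 4*t (c(t, j) = (2*j + t) + 3*t = (t + 2*j) + 3*t = 2*j + 4*t)
U(y, C) = sqrt(-131 + C) (U(y, C) = sqrt(C - 131) = sqrt(-131 + C))
1/(34758 + U(-755, c(12, -15))) = 1/(34758 + sqrt(-131 + (2*(-15) + 4*12))) = 1/(34758 + sqrt(-131 + (-30 + 48))) = 1/(34758 + sqrt(-131 + 18)) = 1/(34758 + sqrt(-113)) = 1/(34758 + I*sqrt(113))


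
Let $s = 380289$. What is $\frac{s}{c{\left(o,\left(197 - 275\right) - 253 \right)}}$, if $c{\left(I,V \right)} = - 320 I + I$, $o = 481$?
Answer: $- \frac{29253}{11803} \approx -2.4784$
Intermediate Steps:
$c{\left(I,V \right)} = - 319 I$
$\frac{s}{c{\left(o,\left(197 - 275\right) - 253 \right)}} = \frac{380289}{\left(-319\right) 481} = \frac{380289}{-153439} = 380289 \left(- \frac{1}{153439}\right) = - \frac{29253}{11803}$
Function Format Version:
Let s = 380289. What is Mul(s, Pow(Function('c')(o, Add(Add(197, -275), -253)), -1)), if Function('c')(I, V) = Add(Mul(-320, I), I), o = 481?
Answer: Rational(-29253, 11803) ≈ -2.4784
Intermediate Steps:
Function('c')(I, V) = Mul(-319, I)
Mul(s, Pow(Function('c')(o, Add(Add(197, -275), -253)), -1)) = Mul(380289, Pow(Mul(-319, 481), -1)) = Mul(380289, Pow(-153439, -1)) = Mul(380289, Rational(-1, 153439)) = Rational(-29253, 11803)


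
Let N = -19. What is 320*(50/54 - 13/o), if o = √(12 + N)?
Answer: 8000/27 + 4160*I*√7/7 ≈ 296.3 + 1572.3*I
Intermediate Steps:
o = I*√7 (o = √(12 - 19) = √(-7) = I*√7 ≈ 2.6458*I)
320*(50/54 - 13/o) = 320*(50/54 - 13*(-I*√7/7)) = 320*(50*(1/54) - (-13)*I*√7/7) = 320*(25/27 + 13*I*√7/7) = 8000/27 + 4160*I*√7/7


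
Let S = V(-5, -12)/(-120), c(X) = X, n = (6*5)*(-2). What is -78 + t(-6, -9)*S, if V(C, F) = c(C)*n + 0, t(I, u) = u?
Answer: -111/2 ≈ -55.500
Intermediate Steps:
n = -60 (n = 30*(-2) = -60)
V(C, F) = -60*C (V(C, F) = C*(-60) + 0 = -60*C + 0 = -60*C)
S = -5/2 (S = -60*(-5)/(-120) = 300*(-1/120) = -5/2 ≈ -2.5000)
-78 + t(-6, -9)*S = -78 - 9*(-5/2) = -78 + 45/2 = -111/2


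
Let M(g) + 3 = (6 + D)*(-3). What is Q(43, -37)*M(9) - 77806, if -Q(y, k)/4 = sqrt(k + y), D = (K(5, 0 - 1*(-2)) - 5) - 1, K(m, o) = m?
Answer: -77806 + 72*sqrt(6) ≈ -77630.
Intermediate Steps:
D = -1 (D = (5 - 5) - 1 = 0 - 1 = -1)
Q(y, k) = -4*sqrt(k + y)
M(g) = -18 (M(g) = -3 + (6 - 1)*(-3) = -3 + 5*(-3) = -3 - 15 = -18)
Q(43, -37)*M(9) - 77806 = -4*sqrt(-37 + 43)*(-18) - 77806 = -4*sqrt(6)*(-18) - 77806 = 72*sqrt(6) - 77806 = -77806 + 72*sqrt(6)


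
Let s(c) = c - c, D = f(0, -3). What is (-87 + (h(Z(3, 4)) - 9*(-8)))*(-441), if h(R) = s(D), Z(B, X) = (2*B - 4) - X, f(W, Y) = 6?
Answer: 6615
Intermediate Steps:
D = 6
Z(B, X) = -4 - X + 2*B (Z(B, X) = (-4 + 2*B) - X = -4 - X + 2*B)
s(c) = 0
h(R) = 0
(-87 + (h(Z(3, 4)) - 9*(-8)))*(-441) = (-87 + (0 - 9*(-8)))*(-441) = (-87 + (0 + 72))*(-441) = (-87 + 72)*(-441) = -15*(-441) = 6615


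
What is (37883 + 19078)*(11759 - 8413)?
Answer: 190591506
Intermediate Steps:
(37883 + 19078)*(11759 - 8413) = 56961*3346 = 190591506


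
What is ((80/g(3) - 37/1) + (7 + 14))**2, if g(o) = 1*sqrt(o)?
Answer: 7168/3 - 2560*sqrt(3)/3 ≈ 911.32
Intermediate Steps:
g(o) = sqrt(o)
((80/g(3) - 37/1) + (7 + 14))**2 = ((80/(sqrt(3)) - 37/1) + (7 + 14))**2 = ((80*(sqrt(3)/3) - 37*1) + 21)**2 = ((80*sqrt(3)/3 - 37) + 21)**2 = ((-37 + 80*sqrt(3)/3) + 21)**2 = (-16 + 80*sqrt(3)/3)**2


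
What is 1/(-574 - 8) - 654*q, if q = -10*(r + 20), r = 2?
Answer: 83738159/582 ≈ 1.4388e+5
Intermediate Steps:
q = -220 (q = -10*(2 + 20) = -10*22 = -220)
1/(-574 - 8) - 654*q = 1/(-574 - 8) - 654*(-220) = 1/(-582) + 143880 = -1/582 + 143880 = 83738159/582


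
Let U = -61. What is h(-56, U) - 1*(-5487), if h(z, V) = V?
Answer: 5426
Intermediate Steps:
h(-56, U) - 1*(-5487) = -61 - 1*(-5487) = -61 + 5487 = 5426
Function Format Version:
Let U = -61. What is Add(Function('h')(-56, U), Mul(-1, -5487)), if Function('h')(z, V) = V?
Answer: 5426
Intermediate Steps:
Add(Function('h')(-56, U), Mul(-1, -5487)) = Add(-61, Mul(-1, -5487)) = Add(-61, 5487) = 5426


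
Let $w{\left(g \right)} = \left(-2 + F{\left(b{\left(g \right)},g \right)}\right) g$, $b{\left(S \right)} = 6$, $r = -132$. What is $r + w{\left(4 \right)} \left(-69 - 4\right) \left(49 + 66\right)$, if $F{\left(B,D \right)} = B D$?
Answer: $-738892$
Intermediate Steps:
$w{\left(g \right)} = g \left(-2 + 6 g\right)$ ($w{\left(g \right)} = \left(-2 + 6 g\right) g = g \left(-2 + 6 g\right)$)
$r + w{\left(4 \right)} \left(-69 - 4\right) \left(49 + 66\right) = -132 + 2 \cdot 4 \left(-1 + 3 \cdot 4\right) \left(-69 - 4\right) \left(49 + 66\right) = -132 + 2 \cdot 4 \left(-1 + 12\right) \left(\left(-73\right) 115\right) = -132 + 2 \cdot 4 \cdot 11 \left(-8395\right) = -132 + 88 \left(-8395\right) = -132 - 738760 = -738892$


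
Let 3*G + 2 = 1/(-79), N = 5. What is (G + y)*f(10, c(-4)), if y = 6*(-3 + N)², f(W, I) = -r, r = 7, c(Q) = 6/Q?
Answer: -12901/79 ≈ -163.30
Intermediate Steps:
G = -53/79 (G = -⅔ + (⅓)/(-79) = -⅔ + (⅓)*(-1/79) = -⅔ - 1/237 = -53/79 ≈ -0.67089)
f(W, I) = -7 (f(W, I) = -1*7 = -7)
y = 24 (y = 6*(-3 + 5)² = 6*2² = 6*4 = 24)
(G + y)*f(10, c(-4)) = (-53/79 + 24)*(-7) = (1843/79)*(-7) = -12901/79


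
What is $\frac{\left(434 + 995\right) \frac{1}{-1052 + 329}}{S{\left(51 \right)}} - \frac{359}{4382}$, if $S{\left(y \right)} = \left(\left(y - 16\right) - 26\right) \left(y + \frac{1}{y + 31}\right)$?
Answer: $- \frac{10285016375}{119272698342} \approx -0.086231$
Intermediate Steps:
$S{\left(y \right)} = \left(-42 + y\right) \left(y + \frac{1}{31 + y}\right)$ ($S{\left(y \right)} = \left(\left(y - 16\right) - 26\right) \left(y + \frac{1}{31 + y}\right) = \left(\left(-16 + y\right) - 26\right) \left(y + \frac{1}{31 + y}\right) = \left(-42 + y\right) \left(y + \frac{1}{31 + y}\right)$)
$\frac{\left(434 + 995\right) \frac{1}{-1052 + 329}}{S{\left(51 \right)}} - \frac{359}{4382} = \frac{\left(434 + 995\right) \frac{1}{-1052 + 329}}{\frac{1}{31 + 51} \left(-42 + 51^{3} - 66351 - 11 \cdot 51^{2}\right)} - \frac{359}{4382} = \frac{1429 \frac{1}{-723}}{\frac{1}{82} \left(-42 + 132651 - 66351 - 28611\right)} - \frac{359}{4382} = \frac{1429 \left(- \frac{1}{723}\right)}{\frac{1}{82} \left(-42 + 132651 - 66351 - 28611\right)} - \frac{359}{4382} = - \frac{1429}{723 \cdot \frac{1}{82} \cdot 37647} - \frac{359}{4382} = - \frac{1429}{723 \cdot \frac{37647}{82}} - \frac{359}{4382} = \left(- \frac{1429}{723}\right) \frac{82}{37647} - \frac{359}{4382} = - \frac{117178}{27218781} - \frac{359}{4382} = - \frac{10285016375}{119272698342}$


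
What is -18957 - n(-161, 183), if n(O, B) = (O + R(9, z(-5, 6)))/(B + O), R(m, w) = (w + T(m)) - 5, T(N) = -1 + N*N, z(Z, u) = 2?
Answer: -208485/11 ≈ -18953.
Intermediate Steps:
T(N) = -1 + N**2
R(m, w) = -6 + w + m**2 (R(m, w) = (w + (-1 + m**2)) - 5 = (-1 + w + m**2) - 5 = -6 + w + m**2)
n(O, B) = (77 + O)/(B + O) (n(O, B) = (O + (-6 + 2 + 9**2))/(B + O) = (O + (-6 + 2 + 81))/(B + O) = (O + 77)/(B + O) = (77 + O)/(B + O))
-18957 - n(-161, 183) = -18957 - (77 - 161)/(183 - 161) = -18957 - (-84)/22 = -18957 - 1*(-42/11) = -18957 + 42/11 = -208485/11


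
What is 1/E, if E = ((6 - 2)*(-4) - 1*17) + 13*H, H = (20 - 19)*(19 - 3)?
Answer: 1/175 ≈ 0.0057143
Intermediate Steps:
H = 16 (H = 1*16 = 16)
E = 175 (E = ((6 - 2)*(-4) - 1*17) + 13*16 = (4*(-4) - 17) + 208 = (-16 - 17) + 208 = -33 + 208 = 175)
1/E = 1/175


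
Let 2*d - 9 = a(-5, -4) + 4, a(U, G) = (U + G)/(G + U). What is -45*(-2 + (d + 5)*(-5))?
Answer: 2790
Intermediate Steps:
a(U, G) = 1 (a(U, G) = (G + U)/(G + U) = 1)
d = 7 (d = 9/2 + (1 + 4)/2 = 9/2 + (1/2)*5 = 9/2 + 5/2 = 7)
-45*(-2 + (d + 5)*(-5)) = -45*(-2 + (7 + 5)*(-5)) = -45*(-2 + 12*(-5)) = -45*(-2 - 60) = -45*(-62) = 2790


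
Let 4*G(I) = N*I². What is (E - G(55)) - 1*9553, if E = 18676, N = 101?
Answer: -269033/4 ≈ -67258.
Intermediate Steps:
G(I) = 101*I²/4 (G(I) = (101*I²)/4 = 101*I²/4)
(E - G(55)) - 1*9553 = (18676 - 101*55²/4) - 1*9553 = (18676 - 101*3025/4) - 9553 = (18676 - 1*305525/4) - 9553 = (18676 - 305525/4) - 9553 = -230821/4 - 9553 = -269033/4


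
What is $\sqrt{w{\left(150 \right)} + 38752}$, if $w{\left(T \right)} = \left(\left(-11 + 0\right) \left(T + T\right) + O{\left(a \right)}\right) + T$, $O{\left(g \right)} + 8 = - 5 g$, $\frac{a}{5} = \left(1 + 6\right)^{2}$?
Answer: $\sqrt{34369} \approx 185.39$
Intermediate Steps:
$a = 245$ ($a = 5 \left(1 + 6\right)^{2} = 5 \cdot 7^{2} = 5 \cdot 49 = 245$)
$O{\left(g \right)} = -8 - 5 g$
$w{\left(T \right)} = -1233 - 21 T$ ($w{\left(T \right)} = \left(\left(-11 + 0\right) \left(T + T\right) - 1233\right) + T = \left(- 11 \cdot 2 T - 1233\right) + T = \left(- 22 T - 1233\right) + T = \left(-1233 - 22 T\right) + T = -1233 - 21 T$)
$\sqrt{w{\left(150 \right)} + 38752} = \sqrt{\left(-1233 - 3150\right) + 38752} = \sqrt{-4383 + 38752} = \sqrt{34369}$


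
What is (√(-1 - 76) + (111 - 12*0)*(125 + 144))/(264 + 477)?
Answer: 9953/247 + I*√77/741 ≈ 40.296 + 0.011842*I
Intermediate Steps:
(√(-1 - 76) + (111 - 12*0)*(125 + 144))/(264 + 477) = (√(-77) + (111 + 0)*269)/741 = (I*√77 + 111*269)*(1/741) = (I*√77 + 29859)*(1/741) = (29859 + I*√77)*(1/741) = 9953/247 + I*√77/741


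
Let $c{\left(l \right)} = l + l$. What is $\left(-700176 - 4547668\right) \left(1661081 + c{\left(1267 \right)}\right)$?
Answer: $-8730391996060$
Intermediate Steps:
$c{\left(l \right)} = 2 l$
$\left(-700176 - 4547668\right) \left(1661081 + c{\left(1267 \right)}\right) = \left(-700176 - 4547668\right) \left(1661081 + 2 \cdot 1267\right) = - 5247844 \left(1661081 + 2534\right) = \left(-5247844\right) 1663615 = -8730391996060$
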